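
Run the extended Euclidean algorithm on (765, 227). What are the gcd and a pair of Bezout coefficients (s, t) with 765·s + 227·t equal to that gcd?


Euclidean algorithm on (765, 227) — divide until remainder is 0:
  765 = 3 · 227 + 84
  227 = 2 · 84 + 59
  84 = 1 · 59 + 25
  59 = 2 · 25 + 9
  25 = 2 · 9 + 7
  9 = 1 · 7 + 2
  7 = 3 · 2 + 1
  2 = 2 · 1 + 0
gcd(765, 227) = 1.
Track Bezout coefficients alongside the remainders: start with r₀ = 765 = a·1 + b·0 (s = 1, t = 0) and r₁ = 227 = a·0 + b·1 (s = 0, t = 1); each new remainder r_{k+1} = r_{k-1} − q_k·r_k inherits s_{k+1} = s_{k-1} − q_k·s_k, t_{k+1} = t_{k-1} − q_k·t_k, so r_k = a·s_k + b·t_k at every step:
  q = 3: r = 84, s = 1 − 3·0 = 1, t = 0 − 3·1 = -3  (check: 765·1 + 227·(-3) = 84)
  q = 2: r = 59, s = 0 − 2·1 = -2, t = 1 − 2·(-3) = 7  (check: 765·(-2) + 227·7 = 59)
  q = 1: r = 25, s = 1 − 1·(-2) = 3, t = -3 − 1·7 = -10  (check: 765·3 + 227·(-10) = 25)
  q = 2: r = 9, s = -2 − 2·3 = -8, t = 7 − 2·(-10) = 27  (check: 765·(-8) + 227·27 = 9)
  q = 2: r = 7, s = 3 − 2·(-8) = 19, t = -10 − 2·27 = -64  (check: 765·19 + 227·(-64) = 7)
  q = 1: r = 2, s = -8 − 1·19 = -27, t = 27 − 1·(-64) = 91  (check: 765·(-27) + 227·91 = 2)
  q = 3: r = 1, s = 19 − 3·(-27) = 100, t = -64 − 3·91 = -337  (check: 765·100 + 227·(-337) = 1)
The row with r = 1 (the gcd) gives the Bezout coefficients s = 100, t = -337.
Result: 765 · (100) + 227 · (-337) = 1.

gcd(765, 227) = 1; s = 100, t = -337 (check: 765·100 + 227·(-337) = 1).


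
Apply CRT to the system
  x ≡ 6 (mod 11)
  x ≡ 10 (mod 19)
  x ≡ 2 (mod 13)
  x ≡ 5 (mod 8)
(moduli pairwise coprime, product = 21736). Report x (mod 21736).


Product of moduli M = 11 · 19 · 13 · 8 = 21736.
Merge one congruence at a time:
  Start: x ≡ 6 (mod 11).
  Combine with x ≡ 10 (mod 19); new modulus lcm = 209.
    Write x = 6 + 11·t and substitute into x ≡ 10 (mod 19): 11·t ≡ 10 − 6 = 4 (mod 19).
    The inverse of 11 mod 19 is 7 (since 11·7 = 77 = 4·19 + 1), so t ≡ 7·4 = 28 ≡ 9 (mod 19).
    Then x = 6 + 11·9 = 105, valid modulo lcm(11, 19) = 209: x ≡ 105 (mod 209).
  Combine with x ≡ 2 (mod 13); new modulus lcm = 2717.
    Write x = 105 + 209·t and substitute into x ≡ 2 (mod 13): 209·t ≡ 2 − 105 = -103 (mod 13).
    Reduce coefficients mod 13: 1·t ≡ 1 (mod 13).
    So t ≡ 1 (mod 13).
    Then x = 105 + 209·1 = 314, valid modulo lcm(209, 13) = 2717: x ≡ 314 (mod 2717).
  Combine with x ≡ 5 (mod 8); new modulus lcm = 21736.
    Write x = 314 + 2717·t and substitute into x ≡ 5 (mod 8): 2717·t ≡ 5 − 314 = -309 (mod 8).
    Reduce coefficients mod 8: 5·t ≡ 3 (mod 8).
    The inverse of 5 mod 8 is 5 (since 5·5 = 25 = 3·8 + 1), so t ≡ 5·3 = 15 ≡ 7 (mod 8).
    Then x = 314 + 2717·7 = 19333, valid modulo lcm(2717, 8) = 21736: x ≡ 19333 (mod 21736).
Verify against each original: 19333 mod 11 = 6, 19333 mod 19 = 10, 19333 mod 13 = 2, 19333 mod 8 = 5.

x ≡ 19333 (mod 21736).


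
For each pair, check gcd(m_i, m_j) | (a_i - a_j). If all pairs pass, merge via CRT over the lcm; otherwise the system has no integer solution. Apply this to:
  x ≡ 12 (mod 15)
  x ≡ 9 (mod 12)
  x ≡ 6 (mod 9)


Moduli 15, 12, 9 are not pairwise coprime, so CRT works modulo lcm(m_i) when all pairwise compatibility conditions hold.
Pairwise compatibility: gcd(m_i, m_j) must divide a_i - a_j for every pair.
Merge one congruence at a time:
  Start: x ≡ 12 (mod 15).
  Combine with x ≡ 9 (mod 12): gcd(15, 12) = 3; 9 - 12 = -3, which IS divisible by 3, so compatible.
    Write x = 12 + 15·t and substitute into x ≡ 9 (mod 12): 15·t ≡ 9 − 12 = -3 (mod 12).
    Divide the congruence (and modulus) by g = 3: 5·t ≡ -1 (mod 4).
    Reduce coefficients mod 4: 1·t ≡ 3 (mod 4).
    So t ≡ 3 (mod 4).
    Then x = 12 + 15·3 = 57, valid modulo lcm(15, 12) = 60: x ≡ 57 (mod 60).
  Combine with x ≡ 6 (mod 9): gcd(60, 9) = 3; 6 - 57 = -51, which IS divisible by 3, so compatible.
    Write x = 57 + 60·t and substitute into x ≡ 6 (mod 9): 60·t ≡ 6 − 57 = -51 (mod 9).
    Divide the congruence (and modulus) by g = 3: 20·t ≡ -17 (mod 3).
    Reduce coefficients mod 3: 2·t ≡ 1 (mod 3).
    The inverse of 2 mod 3 is 2 (since 2·2 = 4 = 1·3 + 1), so t ≡ 2·1 = 2 ≡ 2 (mod 3).
    Then x = 57 + 60·2 = 177, valid modulo lcm(60, 9) = 180: x ≡ 177 (mod 180).
Verify: 177 mod 15 = 12, 177 mod 12 = 9, 177 mod 9 = 6.

x ≡ 177 (mod 180).


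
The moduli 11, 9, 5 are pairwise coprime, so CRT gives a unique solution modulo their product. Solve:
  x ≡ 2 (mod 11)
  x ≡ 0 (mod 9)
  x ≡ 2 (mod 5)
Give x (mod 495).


Moduli 11, 9, 5 are pairwise coprime; by CRT there is a unique solution modulo M = 11 · 9 · 5 = 495.
Solve pairwise, accumulating the modulus:
  Start with x ≡ 2 (mod 11).
  Combine with x ≡ 0 (mod 9): since gcd(11, 9) = 1, we get a unique residue mod 99.
    Write x = 2 + 11·t and substitute into x ≡ 0 (mod 9): 11·t ≡ 0 − 2 = -2 (mod 9).
    Reduce coefficients mod 9: 2·t ≡ 7 (mod 9).
    The inverse of 2 mod 9 is 5 (since 2·5 = 10 = 1·9 + 1), so t ≡ 5·7 = 35 ≡ 8 (mod 9).
    Then x = 2 + 11·8 = 90, valid modulo lcm(11, 9) = 99: x ≡ 90 (mod 99).
  Combine with x ≡ 2 (mod 5): since gcd(99, 5) = 1, we get a unique residue mod 495.
    Write x = 90 + 99·t and substitute into x ≡ 2 (mod 5): 99·t ≡ 2 − 90 = -88 (mod 5).
    Reduce coefficients mod 5: 4·t ≡ 2 (mod 5).
    The inverse of 4 mod 5 is 4 (since 4·4 = 16 = 3·5 + 1), so t ≡ 4·2 = 8 ≡ 3 (mod 5).
    Then x = 90 + 99·3 = 387, valid modulo lcm(99, 5) = 495: x ≡ 387 (mod 495).
Verify: 387 mod 11 = 2 ✓, 387 mod 9 = 0 ✓, 387 mod 5 = 2 ✓.

x ≡ 387 (mod 495).


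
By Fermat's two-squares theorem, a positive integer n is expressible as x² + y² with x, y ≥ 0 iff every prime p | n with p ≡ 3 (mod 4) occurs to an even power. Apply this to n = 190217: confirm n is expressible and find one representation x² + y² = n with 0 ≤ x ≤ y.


Step 1: Factor n = 190217 = 37 · 53 · 97.
Step 2: Check the mod-4 condition on each prime factor: 37 ≡ 1 (mod 4), exponent 1; 53 ≡ 1 (mod 4), exponent 1; 97 ≡ 1 (mod 4), exponent 1.
All primes ≡ 3 (mod 4) appear to even exponent (or don't appear), so by the two-squares theorem n IS expressible as a sum of two squares.
Step 3: Build a representation. Here n = 37 · 53 · 97 is a product of primes ≡ 1 (mod 4). Each prime p ≡ 1 (mod 4) is itself a sum of two squares; find a² by testing p − a² for a perfect square:
  37: 37 − 1² = 36 = 6² ⇒ 37 = 1² + 6².
  53: 53 − 1² = 52, 53 − 2² = 49 = 7² ⇒ 53 = 2² + 7².
  97: 97 − 1² = 96, 97 − 2² = 93, 97 − 3² = 88, 97 − 4² = 81 = 9² ⇒ 97 = 4² + 9².
  Combine using the Brahmagupta–Fibonacci identity (a² + b²)(c² + d²) = (ac − bd)² + (ad + bc)² = (ac + bd)² + (ad − bc)²:
  37 · 53 = 1961: from (1² + 6²)(2² + 7²), take (1·2 − 6·7, 1·7 + 6·2) = (2 − 42, 7 + 12) = (-40, 19); dropping signs (only squares matter) gives (40, 19); check 40² + 19² = 1600 + 361 = 1961 ✓.
  1961 · 97 = 190217: from (40² + 19²)(4² + 9²), take (40·4 − 19·9, 40·9 + 19·4) = (160 − 171, 360 + 76) = (-11, 436); dropping signs (only squares matter) gives (11, 436); check 11² + 436² = 121 + 190096 = 190217 ✓.
Step 4: Order so x ≤ y and verify: 11² + 436² = 121 + 190096 = 190217 = n. ✓

n = 190217 = 11² + 436² (one valid representation with x ≤ y).


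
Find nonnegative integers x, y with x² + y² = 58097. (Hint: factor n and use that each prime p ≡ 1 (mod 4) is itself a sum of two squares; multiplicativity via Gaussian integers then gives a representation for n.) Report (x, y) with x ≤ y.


Step 1: Factor n = 58097 = 13 · 41 · 109.
Step 2: Check the mod-4 condition on each prime factor: 13 ≡ 1 (mod 4), exponent 1; 41 ≡ 1 (mod 4), exponent 1; 109 ≡ 1 (mod 4), exponent 1.
All primes ≡ 3 (mod 4) appear to even exponent (or don't appear), so by the two-squares theorem n IS expressible as a sum of two squares.
Step 3: Build a representation. Here n = 13 · 41 · 109 is a product of primes ≡ 1 (mod 4). Each prime p ≡ 1 (mod 4) is itself a sum of two squares; find a² by testing p − a² for a perfect square:
  13: 13 − 1² = 12, 13 − 2² = 9 = 3² ⇒ 13 = 2² + 3².
  41: 41 − 1² = 40, 41 − 2² = 37, 41 − 3² = 32, 41 − 4² = 25 = 5² ⇒ 41 = 4² + 5².
  109: 109 − 1² = 108, 109 − 2² = 105, 109 − 3² = 100 = 10² ⇒ 109 = 3² + 10².
  Combine using the Brahmagupta–Fibonacci identity (a² + b²)(c² + d²) = (ac − bd)² + (ad + bc)² = (ac + bd)² + (ad − bc)²:
  13 · 41 = 533: from (2² + 3²)(4² + 5²), take (2·4 − 3·5, 2·5 + 3·4) = (8 − 15, 10 + 12) = (-7, 22); dropping signs (only squares matter) gives (7, 22); check 7² + 22² = 49 + 484 = 533 ✓.
  533 · 109 = 58097: from (7² + 22²)(3² + 10²), take (7·3 − 22·10, 7·10 + 22·3) = (21 − 220, 70 + 66) = (-199, 136); dropping signs (only squares matter) gives (199, 136); check 199² + 136² = 39601 + 18496 = 58097 ✓.
Step 4: Order so x ≤ y and verify: 136² + 199² = 18496 + 39601 = 58097 = n. ✓

n = 58097 = 136² + 199² (one valid representation with x ≤ y).


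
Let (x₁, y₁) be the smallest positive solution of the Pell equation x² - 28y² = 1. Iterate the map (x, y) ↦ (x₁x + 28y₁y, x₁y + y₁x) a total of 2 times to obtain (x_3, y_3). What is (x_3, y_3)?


Step 1: Find the fundamental solution (x₁, y₁) of x² - 28y² = 1.
  Expand √28 as a continued fraction. a₀ = ⌊√28⌋ = 5; iterate m_{k+1} = d_k·a_k − m_k, d_{k+1} = (28 − m_{k+1}²)/d_k, a_{k+1} = ⌊(a₀ + m_{k+1})/d_{k+1}⌋ (starting m₀ = 0, d₀ = 1), with convergents p_k = a_k·p_{k-1} + p_{k-2}, q_k = a_k·q_{k-1} + q_{k-2} (p₋₁ = 1, q₋₁ = 0):
  k = 0: a₀ = 5; p₀/q₀ = 5/1; p₀² − 28·q₀² = 25 − 28 = -3.
  k = 1: m = 5, d = 3, a = ⌊(5 + 5)/3⌋ = 3; p/q = (3·5 + 1)/(3·1 + 0) = 16/3; p² − 28·q² = 256 − 252 = 4.
  k = 2: m = 4, d = 4, a = ⌊(5 + 4)/4⌋ = 2; p/q = (2·16 + 5)/(2·3 + 1) = 37/7; p² − 28·q² = 1369 − 1372 = -3.
  k = 3: m = 4, d = 3, a = ⌊(5 + 4)/3⌋ = 3; p/q = (3·37 + 16)/(3·7 + 3) = 127/24; p² − 28·q² = 16129 − 16128 = 1.
  The first convergent with p² − 28·q² = 1 gives the fundamental solution (x₁, y₁) = (127, 24).
Step 2: Apply the recurrence (x_{n+1}, y_{n+1}) = (x₁x_n + 28y₁y_n, x₁y_n + y₁x_n) repeatedly.
  From (x_1, y_1) = (127, 24): x_2 = 127·127 + 28·24·24 = 32257; y_2 = 127·24 + 24·127 = 6096.
  From (x_2, y_2) = (32257, 6096): x_3 = 127·32257 + 28·24·6096 = 8193151; y_3 = 127·6096 + 24·32257 = 1548360.
Step 3: Verify x_3² - 28·y_3² = 67127723308801 - 67127723308800 = 1 (should be 1). ✓

(x_1, y_1) = (127, 24); (x_3, y_3) = (8193151, 1548360).


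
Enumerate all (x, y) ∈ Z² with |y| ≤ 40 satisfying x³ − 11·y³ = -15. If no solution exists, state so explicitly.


The equation is x³ - 11y³ = -15. For fixed y, x³ = 11·y³ − 15, so a solution requires the RHS to be a perfect cube.
Strategy: iterate y from -40 to 40, compute RHS = 11·y³ − 15, and check whether it is a (positive or negative) perfect cube.
Check small values of y:
  y = 0: RHS = -15 is not a perfect cube.
  y = 1: RHS = -4 is not a perfect cube.
  y = -1: RHS = -26 is not a perfect cube.
  y = 2: RHS = 73 is not a perfect cube.
  y = -2: RHS = -103 is not a perfect cube.
  y = 3: RHS = 282 is not a perfect cube.
  y = -3: RHS = -312 is not a perfect cube.
Continuing the search up to |y| = 40 finds no solutions either.
No (x, y) in the scanned range satisfies the equation.

No integer solutions with |y| ≤ 40.


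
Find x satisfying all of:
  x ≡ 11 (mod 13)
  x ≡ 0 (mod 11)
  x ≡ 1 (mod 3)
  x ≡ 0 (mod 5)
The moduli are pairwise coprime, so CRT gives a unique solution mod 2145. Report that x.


Product of moduli M = 13 · 11 · 3 · 5 = 2145.
Merge one congruence at a time:
  Start: x ≡ 11 (mod 13).
  Combine with x ≡ 0 (mod 11); new modulus lcm = 143.
    Write x = 11 + 13·t and substitute into x ≡ 0 (mod 11): 13·t ≡ 0 − 11 = -11 (mod 11).
    Reduce coefficients mod 11: 2·t ≡ 0 (mod 11).
    The inverse of 2 mod 11 is 6 (since 2·6 = 12 = 1·11 + 1), so t ≡ 6·0 = 0 ≡ 0 (mod 11).
    Then x = 11 + 13·0 = 11, valid modulo lcm(13, 11) = 143: x ≡ 11 (mod 143).
  Combine with x ≡ 1 (mod 3); new modulus lcm = 429.
    Write x = 11 + 143·t and substitute into x ≡ 1 (mod 3): 143·t ≡ 1 − 11 = -10 (mod 3).
    Reduce coefficients mod 3: 2·t ≡ 2 (mod 3).
    The inverse of 2 mod 3 is 2 (since 2·2 = 4 = 1·3 + 1), so t ≡ 2·2 = 4 ≡ 1 (mod 3).
    Then x = 11 + 143·1 = 154, valid modulo lcm(143, 3) = 429: x ≡ 154 (mod 429).
  Combine with x ≡ 0 (mod 5); new modulus lcm = 2145.
    Write x = 154 + 429·t and substitute into x ≡ 0 (mod 5): 429·t ≡ 0 − 154 = -154 (mod 5).
    Reduce coefficients mod 5: 4·t ≡ 1 (mod 5).
    The inverse of 4 mod 5 is 4 (since 4·4 = 16 = 3·5 + 1), so t ≡ 4·1 = 4 ≡ 4 (mod 5).
    Then x = 154 + 429·4 = 1870, valid modulo lcm(429, 5) = 2145: x ≡ 1870 (mod 2145).
Verify against each original: 1870 mod 13 = 11, 1870 mod 11 = 0, 1870 mod 3 = 1, 1870 mod 5 = 0.

x ≡ 1870 (mod 2145).


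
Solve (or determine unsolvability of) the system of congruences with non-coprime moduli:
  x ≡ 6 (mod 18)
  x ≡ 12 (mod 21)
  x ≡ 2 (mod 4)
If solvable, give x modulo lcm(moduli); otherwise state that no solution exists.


Moduli 18, 21, 4 are not pairwise coprime, so CRT works modulo lcm(m_i) when all pairwise compatibility conditions hold.
Pairwise compatibility: gcd(m_i, m_j) must divide a_i - a_j for every pair.
Merge one congruence at a time:
  Start: x ≡ 6 (mod 18).
  Combine with x ≡ 12 (mod 21): gcd(18, 21) = 3; 12 - 6 = 6, which IS divisible by 3, so compatible.
    Write x = 6 + 18·t and substitute into x ≡ 12 (mod 21): 18·t ≡ 12 − 6 = 6 (mod 21).
    Divide the congruence (and modulus) by g = 3: 6·t ≡ 2 (mod 7).
    The inverse of 6 mod 7 is 6 (since 6·6 = 36 = 5·7 + 1), so t ≡ 6·2 = 12 ≡ 5 (mod 7).
    Then x = 6 + 18·5 = 96, valid modulo lcm(18, 21) = 126: x ≡ 96 (mod 126).
  Combine with x ≡ 2 (mod 4): gcd(126, 4) = 2; 2 - 96 = -94, which IS divisible by 2, so compatible.
    Write x = 96 + 126·t and substitute into x ≡ 2 (mod 4): 126·t ≡ 2 − 96 = -94 (mod 4).
    Divide the congruence (and modulus) by g = 2: 63·t ≡ -47 (mod 2).
    Reduce coefficients mod 2: 1·t ≡ 1 (mod 2).
    So t ≡ 1 (mod 2).
    Then x = 96 + 126·1 = 222, valid modulo lcm(126, 4) = 252: x ≡ 222 (mod 252).
Verify: 222 mod 18 = 6, 222 mod 21 = 12, 222 mod 4 = 2.

x ≡ 222 (mod 252).


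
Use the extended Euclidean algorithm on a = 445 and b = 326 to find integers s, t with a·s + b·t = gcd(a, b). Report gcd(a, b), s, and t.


Euclidean algorithm on (445, 326) — divide until remainder is 0:
  445 = 1 · 326 + 119
  326 = 2 · 119 + 88
  119 = 1 · 88 + 31
  88 = 2 · 31 + 26
  31 = 1 · 26 + 5
  26 = 5 · 5 + 1
  5 = 5 · 1 + 0
gcd(445, 326) = 1.
Track Bezout coefficients alongside the remainders: start with r₀ = 445 = a·1 + b·0 (s = 1, t = 0) and r₁ = 326 = a·0 + b·1 (s = 0, t = 1); each new remainder r_{k+1} = r_{k-1} − q_k·r_k inherits s_{k+1} = s_{k-1} − q_k·s_k, t_{k+1} = t_{k-1} − q_k·t_k, so r_k = a·s_k + b·t_k at every step:
  q = 1: r = 119, s = 1 − 1·0 = 1, t = 0 − 1·1 = -1  (check: 445·1 + 326·(-1) = 119)
  q = 2: r = 88, s = 0 − 2·1 = -2, t = 1 − 2·(-1) = 3  (check: 445·(-2) + 326·3 = 88)
  q = 1: r = 31, s = 1 − 1·(-2) = 3, t = -1 − 1·3 = -4  (check: 445·3 + 326·(-4) = 31)
  q = 2: r = 26, s = -2 − 2·3 = -8, t = 3 − 2·(-4) = 11  (check: 445·(-8) + 326·11 = 26)
  q = 1: r = 5, s = 3 − 1·(-8) = 11, t = -4 − 1·11 = -15  (check: 445·11 + 326·(-15) = 5)
  q = 5: r = 1, s = -8 − 5·11 = -63, t = 11 − 5·(-15) = 86  (check: 445·(-63) + 326·86 = 1)
The row with r = 1 (the gcd) gives the Bezout coefficients s = -63, t = 86.
Result: 445 · (-63) + 326 · (86) = 1.

gcd(445, 326) = 1; s = -63, t = 86 (check: 445·(-63) + 326·86 = 1).


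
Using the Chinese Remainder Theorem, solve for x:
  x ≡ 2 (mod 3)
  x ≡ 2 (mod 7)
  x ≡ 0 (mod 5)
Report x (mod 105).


Moduli 3, 7, 5 are pairwise coprime; by CRT there is a unique solution modulo M = 3 · 7 · 5 = 105.
Solve pairwise, accumulating the modulus:
  Start with x ≡ 2 (mod 3).
  Combine with x ≡ 2 (mod 7): since gcd(3, 7) = 1, we get a unique residue mod 21.
    Write x = 2 + 3·t and substitute into x ≡ 2 (mod 7): 3·t ≡ 2 − 2 = 0 (mod 7).
    The inverse of 3 mod 7 is 5 (since 3·5 = 15 = 2·7 + 1), so t ≡ 5·0 = 0 ≡ 0 (mod 7).
    Then x = 2 + 3·0 = 2, valid modulo lcm(3, 7) = 21: x ≡ 2 (mod 21).
  Combine with x ≡ 0 (mod 5): since gcd(21, 5) = 1, we get a unique residue mod 105.
    Write x = 2 + 21·t and substitute into x ≡ 0 (mod 5): 21·t ≡ 0 − 2 = -2 (mod 5).
    Reduce coefficients mod 5: 1·t ≡ 3 (mod 5).
    So t ≡ 3 (mod 5).
    Then x = 2 + 21·3 = 65, valid modulo lcm(21, 5) = 105: x ≡ 65 (mod 105).
Verify: 65 mod 3 = 2 ✓, 65 mod 7 = 2 ✓, 65 mod 5 = 0 ✓.

x ≡ 65 (mod 105).


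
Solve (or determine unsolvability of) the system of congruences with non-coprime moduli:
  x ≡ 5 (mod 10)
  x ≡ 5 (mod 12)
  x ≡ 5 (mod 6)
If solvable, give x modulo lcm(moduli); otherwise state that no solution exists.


Moduli 10, 12, 6 are not pairwise coprime, so CRT works modulo lcm(m_i) when all pairwise compatibility conditions hold.
Pairwise compatibility: gcd(m_i, m_j) must divide a_i - a_j for every pair.
Merge one congruence at a time:
  Start: x ≡ 5 (mod 10).
  Combine with x ≡ 5 (mod 12): gcd(10, 12) = 2; 5 - 5 = 0, which IS divisible by 2, so compatible.
    Write x = 5 + 10·t and substitute into x ≡ 5 (mod 12): 10·t ≡ 5 − 5 = 0 (mod 12).
    Divide the congruence (and modulus) by g = 2: 5·t ≡ 0 (mod 6).
    The inverse of 5 mod 6 is 5 (since 5·5 = 25 = 4·6 + 1), so t ≡ 5·0 = 0 ≡ 0 (mod 6).
    Then x = 5 + 10·0 = 5, valid modulo lcm(10, 12) = 60: x ≡ 5 (mod 60).
  Combine with x ≡ 5 (mod 6): gcd(60, 6) = 6; 5 - 5 = 0, which IS divisible by 6, so compatible.
    Write x = 5 + 60·t and substitute into x ≡ 5 (mod 6): 60·t ≡ 5 − 5 = 0 (mod 6).
    Divide the congruence (and modulus) by g = 6: 10·t ≡ 0 (mod 1).
    Modulo 1 every t works; take t = 0.
    Then x = 5 + 60·0 = 5, valid modulo lcm(60, 6) = 60: x ≡ 5 (mod 60).
Verify: 5 mod 10 = 5, 5 mod 12 = 5, 5 mod 6 = 5.

x ≡ 5 (mod 60).


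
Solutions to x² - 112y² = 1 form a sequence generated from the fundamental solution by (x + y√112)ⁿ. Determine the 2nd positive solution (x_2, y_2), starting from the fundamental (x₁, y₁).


Step 1: Find the fundamental solution (x₁, y₁) of x² - 112y² = 1.
  Expand √112 as a continued fraction. a₀ = ⌊√112⌋ = 10; iterate m_{k+1} = d_k·a_k − m_k, d_{k+1} = (112 − m_{k+1}²)/d_k, a_{k+1} = ⌊(a₀ + m_{k+1})/d_{k+1}⌋ (starting m₀ = 0, d₀ = 1), with convergents p_k = a_k·p_{k-1} + p_{k-2}, q_k = a_k·q_{k-1} + q_{k-2} (p₋₁ = 1, q₋₁ = 0):
  k = 0: a₀ = 10; p₀/q₀ = 10/1; p₀² − 112·q₀² = 100 − 112 = -12.
  k = 1: m = 10, d = 12, a = ⌊(10 + 10)/12⌋ = 1; p/q = (1·10 + 1)/(1·1 + 0) = 11/1; p² − 112·q² = 121 − 112 = 9.
  k = 2: m = 2, d = 9, a = ⌊(10 + 2)/9⌋ = 1; p/q = (1·11 + 10)/(1·1 + 1) = 21/2; p² − 112·q² = 441 − 448 = -7.
  k = 3: m = 7, d = 7, a = ⌊(10 + 7)/7⌋ = 2; p/q = (2·21 + 11)/(2·2 + 1) = 53/5; p² − 112·q² = 2809 − 2800 = 9.
  k = 4: m = 7, d = 9, a = ⌊(10 + 7)/9⌋ = 1; p/q = (1·53 + 21)/(1·5 + 2) = 74/7; p² − 112·q² = 5476 − 5488 = -12.
  k = 5: m = 2, d = 12, a = ⌊(10 + 2)/12⌋ = 1; p/q = (1·74 + 53)/(1·7 + 5) = 127/12; p² − 112·q² = 16129 − 16128 = 1.
  The first convergent with p² − 112·q² = 1 gives the fundamental solution (x₁, y₁) = (127, 12).
Step 2: Apply the recurrence (x_{n+1}, y_{n+1}) = (x₁x_n + 112y₁y_n, x₁y_n + y₁x_n) repeatedly.
  From (x_1, y_1) = (127, 12): x_2 = 127·127 + 112·12·12 = 32257; y_2 = 127·12 + 12·127 = 3048.
Step 3: Verify x_2² - 112·y_2² = 1040514049 - 1040514048 = 1 (should be 1). ✓

(x_1, y_1) = (127, 12); (x_2, y_2) = (32257, 3048).


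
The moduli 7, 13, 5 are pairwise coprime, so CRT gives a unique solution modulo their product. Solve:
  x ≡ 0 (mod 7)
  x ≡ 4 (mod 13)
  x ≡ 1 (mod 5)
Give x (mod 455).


Moduli 7, 13, 5 are pairwise coprime; by CRT there is a unique solution modulo M = 7 · 13 · 5 = 455.
Solve pairwise, accumulating the modulus:
  Start with x ≡ 0 (mod 7).
  Combine with x ≡ 4 (mod 13): since gcd(7, 13) = 1, we get a unique residue mod 91.
    Write x = 0 + 7·t and substitute into x ≡ 4 (mod 13): 7·t ≡ 4 − 0 = 4 (mod 13).
    The inverse of 7 mod 13 is 2 (since 7·2 = 14 = 1·13 + 1), so t ≡ 2·4 = 8 ≡ 8 (mod 13).
    Then x = 0 + 7·8 = 56, valid modulo lcm(7, 13) = 91: x ≡ 56 (mod 91).
  Combine with x ≡ 1 (mod 5): since gcd(91, 5) = 1, we get a unique residue mod 455.
    Write x = 56 + 91·t and substitute into x ≡ 1 (mod 5): 91·t ≡ 1 − 56 = -55 (mod 5).
    Reduce coefficients mod 5: 1·t ≡ 0 (mod 5).
    So t ≡ 0 (mod 5).
    Then x = 56 + 91·0 = 56, valid modulo lcm(91, 5) = 455: x ≡ 56 (mod 455).
Verify: 56 mod 7 = 0 ✓, 56 mod 13 = 4 ✓, 56 mod 5 = 1 ✓.

x ≡ 56 (mod 455).


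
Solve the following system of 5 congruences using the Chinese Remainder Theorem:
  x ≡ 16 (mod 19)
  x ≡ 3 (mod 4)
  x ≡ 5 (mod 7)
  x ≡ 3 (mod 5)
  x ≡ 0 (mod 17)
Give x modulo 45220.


Product of moduli M = 19 · 4 · 7 · 5 · 17 = 45220.
Merge one congruence at a time:
  Start: x ≡ 16 (mod 19).
  Combine with x ≡ 3 (mod 4); new modulus lcm = 76.
    Write x = 16 + 19·t and substitute into x ≡ 3 (mod 4): 19·t ≡ 3 − 16 = -13 (mod 4).
    Reduce coefficients mod 4: 3·t ≡ 3 (mod 4).
    The inverse of 3 mod 4 is 3 (since 3·3 = 9 = 2·4 + 1), so t ≡ 3·3 = 9 ≡ 1 (mod 4).
    Then x = 16 + 19·1 = 35, valid modulo lcm(19, 4) = 76: x ≡ 35 (mod 76).
  Combine with x ≡ 5 (mod 7); new modulus lcm = 532.
    Write x = 35 + 76·t and substitute into x ≡ 5 (mod 7): 76·t ≡ 5 − 35 = -30 (mod 7).
    Reduce coefficients mod 7: 6·t ≡ 5 (mod 7).
    The inverse of 6 mod 7 is 6 (since 6·6 = 36 = 5·7 + 1), so t ≡ 6·5 = 30 ≡ 2 (mod 7).
    Then x = 35 + 76·2 = 187, valid modulo lcm(76, 7) = 532: x ≡ 187 (mod 532).
  Combine with x ≡ 3 (mod 5); new modulus lcm = 2660.
    Write x = 187 + 532·t and substitute into x ≡ 3 (mod 5): 532·t ≡ 3 − 187 = -184 (mod 5).
    Reduce coefficients mod 5: 2·t ≡ 1 (mod 5).
    The inverse of 2 mod 5 is 3 (since 2·3 = 6 = 1·5 + 1), so t ≡ 3·1 = 3 ≡ 3 (mod 5).
    Then x = 187 + 532·3 = 1783, valid modulo lcm(532, 5) = 2660: x ≡ 1783 (mod 2660).
  Combine with x ≡ 0 (mod 17); new modulus lcm = 45220.
    Write x = 1783 + 2660·t and substitute into x ≡ 0 (mod 17): 2660·t ≡ 0 − 1783 = -1783 (mod 17).
    Reduce coefficients mod 17: 8·t ≡ 2 (mod 17).
    The inverse of 8 mod 17 is 15 (since 8·15 = 120 = 7·17 + 1), so t ≡ 15·2 = 30 ≡ 13 (mod 17).
    Then x = 1783 + 2660·13 = 36363, valid modulo lcm(2660, 17) = 45220: x ≡ 36363 (mod 45220).
Verify against each original: 36363 mod 19 = 16, 36363 mod 4 = 3, 36363 mod 7 = 5, 36363 mod 5 = 3, 36363 mod 17 = 0.

x ≡ 36363 (mod 45220).


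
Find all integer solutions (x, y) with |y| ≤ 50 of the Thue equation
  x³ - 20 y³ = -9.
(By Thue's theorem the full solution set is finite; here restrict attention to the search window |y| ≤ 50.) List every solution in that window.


The equation is x³ - 20y³ = -9. For fixed y, x³ = 20·y³ − 9, so a solution requires the RHS to be a perfect cube.
Strategy: iterate y from -50 to 50, compute RHS = 20·y³ − 9, and check whether it is a (positive or negative) perfect cube.
Check small values of y:
  y = 0: RHS = -9 is not a perfect cube.
  y = 1: RHS = 11 is not a perfect cube.
  y = -1: RHS = -29 is not a perfect cube.
  y = 2: RHS = 151 is not a perfect cube.
  y = -2: RHS = -169 is not a perfect cube.
  y = 3: RHS = 531 is not a perfect cube.
  y = -3: RHS = -549 is not a perfect cube.
Continuing the search up to |y| = 50 finds no solutions either.
No (x, y) in the scanned range satisfies the equation.

No integer solutions with |y| ≤ 50.


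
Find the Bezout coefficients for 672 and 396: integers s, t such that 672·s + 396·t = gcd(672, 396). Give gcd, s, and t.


Euclidean algorithm on (672, 396) — divide until remainder is 0:
  672 = 1 · 396 + 276
  396 = 1 · 276 + 120
  276 = 2 · 120 + 36
  120 = 3 · 36 + 12
  36 = 3 · 12 + 0
gcd(672, 396) = 12.
Track Bezout coefficients alongside the remainders: start with r₀ = 672 = a·1 + b·0 (s = 1, t = 0) and r₁ = 396 = a·0 + b·1 (s = 0, t = 1); each new remainder r_{k+1} = r_{k-1} − q_k·r_k inherits s_{k+1} = s_{k-1} − q_k·s_k, t_{k+1} = t_{k-1} − q_k·t_k, so r_k = a·s_k + b·t_k at every step:
  q = 1: r = 276, s = 1 − 1·0 = 1, t = 0 − 1·1 = -1  (check: 672·1 + 396·(-1) = 276)
  q = 1: r = 120, s = 0 − 1·1 = -1, t = 1 − 1·(-1) = 2  (check: 672·(-1) + 396·2 = 120)
  q = 2: r = 36, s = 1 − 2·(-1) = 3, t = -1 − 2·2 = -5  (check: 672·3 + 396·(-5) = 36)
  q = 3: r = 12, s = -1 − 3·3 = -10, t = 2 − 3·(-5) = 17  (check: 672·(-10) + 396·17 = 12)
The row with r = 12 (the gcd) gives the Bezout coefficients s = -10, t = 17.
Result: 672 · (-10) + 396 · (17) = 12.

gcd(672, 396) = 12; s = -10, t = 17 (check: 672·(-10) + 396·17 = 12).


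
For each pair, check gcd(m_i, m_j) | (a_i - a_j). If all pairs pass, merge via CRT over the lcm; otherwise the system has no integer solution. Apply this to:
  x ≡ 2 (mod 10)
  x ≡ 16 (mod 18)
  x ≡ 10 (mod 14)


Moduli 10, 18, 14 are not pairwise coprime, so CRT works modulo lcm(m_i) when all pairwise compatibility conditions hold.
Pairwise compatibility: gcd(m_i, m_j) must divide a_i - a_j for every pair.
Merge one congruence at a time:
  Start: x ≡ 2 (mod 10).
  Combine with x ≡ 16 (mod 18): gcd(10, 18) = 2; 16 - 2 = 14, which IS divisible by 2, so compatible.
    Write x = 2 + 10·t and substitute into x ≡ 16 (mod 18): 10·t ≡ 16 − 2 = 14 (mod 18).
    Divide the congruence (and modulus) by g = 2: 5·t ≡ 7 (mod 9).
    The inverse of 5 mod 9 is 2 (since 5·2 = 10 = 1·9 + 1), so t ≡ 2·7 = 14 ≡ 5 (mod 9).
    Then x = 2 + 10·5 = 52, valid modulo lcm(10, 18) = 90: x ≡ 52 (mod 90).
  Combine with x ≡ 10 (mod 14): gcd(90, 14) = 2; 10 - 52 = -42, which IS divisible by 2, so compatible.
    Write x = 52 + 90·t and substitute into x ≡ 10 (mod 14): 90·t ≡ 10 − 52 = -42 (mod 14).
    Divide the congruence (and modulus) by g = 2: 45·t ≡ -21 (mod 7).
    Reduce coefficients mod 7: 3·t ≡ 0 (mod 7).
    The inverse of 3 mod 7 is 5 (since 3·5 = 15 = 2·7 + 1), so t ≡ 5·0 = 0 ≡ 0 (mod 7).
    Then x = 52 + 90·0 = 52, valid modulo lcm(90, 14) = 630: x ≡ 52 (mod 630).
Verify: 52 mod 10 = 2, 52 mod 18 = 16, 52 mod 14 = 10.

x ≡ 52 (mod 630).


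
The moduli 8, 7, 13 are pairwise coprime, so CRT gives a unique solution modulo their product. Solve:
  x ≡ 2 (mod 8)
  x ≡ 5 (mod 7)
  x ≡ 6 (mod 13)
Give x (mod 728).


Moduli 8, 7, 13 are pairwise coprime; by CRT there is a unique solution modulo M = 8 · 7 · 13 = 728.
Solve pairwise, accumulating the modulus:
  Start with x ≡ 2 (mod 8).
  Combine with x ≡ 5 (mod 7): since gcd(8, 7) = 1, we get a unique residue mod 56.
    Write x = 2 + 8·t and substitute into x ≡ 5 (mod 7): 8·t ≡ 5 − 2 = 3 (mod 7).
    Reduce coefficients mod 7: 1·t ≡ 3 (mod 7).
    So t ≡ 3 (mod 7).
    Then x = 2 + 8·3 = 26, valid modulo lcm(8, 7) = 56: x ≡ 26 (mod 56).
  Combine with x ≡ 6 (mod 13): since gcd(56, 13) = 1, we get a unique residue mod 728.
    Write x = 26 + 56·t and substitute into x ≡ 6 (mod 13): 56·t ≡ 6 − 26 = -20 (mod 13).
    Reduce coefficients mod 13: 4·t ≡ 6 (mod 13).
    The inverse of 4 mod 13 is 10 (since 4·10 = 40 = 3·13 + 1), so t ≡ 10·6 = 60 ≡ 8 (mod 13).
    Then x = 26 + 56·8 = 474, valid modulo lcm(56, 13) = 728: x ≡ 474 (mod 728).
Verify: 474 mod 8 = 2 ✓, 474 mod 7 = 5 ✓, 474 mod 13 = 6 ✓.

x ≡ 474 (mod 728).


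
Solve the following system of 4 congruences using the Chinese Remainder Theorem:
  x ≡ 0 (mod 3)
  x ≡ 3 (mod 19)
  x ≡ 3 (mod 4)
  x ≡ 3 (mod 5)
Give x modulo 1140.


Product of moduli M = 3 · 19 · 4 · 5 = 1140.
Merge one congruence at a time:
  Start: x ≡ 0 (mod 3).
  Combine with x ≡ 3 (mod 19); new modulus lcm = 57.
    Write x = 0 + 3·t and substitute into x ≡ 3 (mod 19): 3·t ≡ 3 − 0 = 3 (mod 19).
    The inverse of 3 mod 19 is 13 (since 3·13 = 39 = 2·19 + 1), so t ≡ 13·3 = 39 ≡ 1 (mod 19).
    Then x = 0 + 3·1 = 3, valid modulo lcm(3, 19) = 57: x ≡ 3 (mod 57).
  Combine with x ≡ 3 (mod 4); new modulus lcm = 228.
    Write x = 3 + 57·t and substitute into x ≡ 3 (mod 4): 57·t ≡ 3 − 3 = 0 (mod 4).
    Reduce coefficients mod 4: 1·t ≡ 0 (mod 4).
    So t ≡ 0 (mod 4).
    Then x = 3 + 57·0 = 3, valid modulo lcm(57, 4) = 228: x ≡ 3 (mod 228).
  Combine with x ≡ 3 (mod 5); new modulus lcm = 1140.
    Write x = 3 + 228·t and substitute into x ≡ 3 (mod 5): 228·t ≡ 3 − 3 = 0 (mod 5).
    Reduce coefficients mod 5: 3·t ≡ 0 (mod 5).
    The inverse of 3 mod 5 is 2 (since 3·2 = 6 = 1·5 + 1), so t ≡ 2·0 = 0 ≡ 0 (mod 5).
    Then x = 3 + 228·0 = 3, valid modulo lcm(228, 5) = 1140: x ≡ 3 (mod 1140).
Verify against each original: 3 mod 3 = 0, 3 mod 19 = 3, 3 mod 4 = 3, 3 mod 5 = 3.

x ≡ 3 (mod 1140).


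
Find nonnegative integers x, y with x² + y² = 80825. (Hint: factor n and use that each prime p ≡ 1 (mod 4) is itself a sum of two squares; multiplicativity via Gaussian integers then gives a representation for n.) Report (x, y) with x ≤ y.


Step 1: Factor n = 80825 = 5^2 · 53 · 61.
Step 2: Check the mod-4 condition on each prime factor: 5 ≡ 1 (mod 4), exponent 2; 53 ≡ 1 (mod 4), exponent 1; 61 ≡ 1 (mod 4), exponent 1.
All primes ≡ 3 (mod 4) appear to even exponent (or don't appear), so by the two-squares theorem n IS expressible as a sum of two squares.
Step 3: Build a representation. Group n = k² · m with k = 5 and m = 53 · 61 = 3233 (a product of primes ≡ 1 (mod 4)); a representation of m scales to one of n via (k·x)² + (k·y)² = k²(x² + y²). Each prime p ≡ 1 (mod 4) is itself a sum of two squares; find a² by testing p − a² for a perfect square:
  53: 53 − 1² = 52, 53 − 2² = 49 = 7² ⇒ 53 = 2² + 7².
  61: 61 − 1² = 60, 61 − 2² = 57, 61 − 3² = 52, 61 − 4² = 45, 61 − 5² = 36 = 6² ⇒ 61 = 5² + 6².
  Combine using the Brahmagupta–Fibonacci identity (a² + b²)(c² + d²) = (ac − bd)² + (ad + bc)² = (ac + bd)² + (ad − bc)²:
  53 · 61 = 3233: from (2² + 7²)(5² + 6²), take (2·5 − 7·6, 2·6 + 7·5) = (10 − 42, 12 + 35) = (-32, 47); dropping signs (only squares matter) gives (32, 47); check 32² + 47² = 1024 + 2209 = 3233 ✓.
  Scale by k = 5: (5·32, 5·47) = (160, 235).
Step 4: Order so x ≤ y and verify: 160² + 235² = 25600 + 55225 = 80825 = n. ✓

n = 80825 = 160² + 235² (one valid representation with x ≤ y).


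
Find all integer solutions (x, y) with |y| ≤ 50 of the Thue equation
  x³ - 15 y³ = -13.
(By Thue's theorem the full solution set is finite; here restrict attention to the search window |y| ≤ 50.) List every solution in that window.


The equation is x³ - 15y³ = -13. For fixed y, x³ = 15·y³ − 13, so a solution requires the RHS to be a perfect cube.
Strategy: iterate y from -50 to 50, compute RHS = 15·y³ − 13, and check whether it is a (positive or negative) perfect cube.
Check small values of y:
  y = 0: RHS = -13 is not a perfect cube.
  y = 1: RHS = 2 is not a perfect cube.
  y = -1: RHS = -28 is not a perfect cube.
  y = 2: RHS = 107 is not a perfect cube.
  y = -2: RHS = -133 is not a perfect cube.
  y = 3: RHS = 392 is not a perfect cube.
  y = -3: RHS = -418 is not a perfect cube.
Continuing the search up to |y| = 50 finds no solutions either.
No (x, y) in the scanned range satisfies the equation.

No integer solutions with |y| ≤ 50.


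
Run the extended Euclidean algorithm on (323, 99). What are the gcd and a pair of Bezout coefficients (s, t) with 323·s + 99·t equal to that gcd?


Euclidean algorithm on (323, 99) — divide until remainder is 0:
  323 = 3 · 99 + 26
  99 = 3 · 26 + 21
  26 = 1 · 21 + 5
  21 = 4 · 5 + 1
  5 = 5 · 1 + 0
gcd(323, 99) = 1.
Track Bezout coefficients alongside the remainders: start with r₀ = 323 = a·1 + b·0 (s = 1, t = 0) and r₁ = 99 = a·0 + b·1 (s = 0, t = 1); each new remainder r_{k+1} = r_{k-1} − q_k·r_k inherits s_{k+1} = s_{k-1} − q_k·s_k, t_{k+1} = t_{k-1} − q_k·t_k, so r_k = a·s_k + b·t_k at every step:
  q = 3: r = 26, s = 1 − 3·0 = 1, t = 0 − 3·1 = -3  (check: 323·1 + 99·(-3) = 26)
  q = 3: r = 21, s = 0 − 3·1 = -3, t = 1 − 3·(-3) = 10  (check: 323·(-3) + 99·10 = 21)
  q = 1: r = 5, s = 1 − 1·(-3) = 4, t = -3 − 1·10 = -13  (check: 323·4 + 99·(-13) = 5)
  q = 4: r = 1, s = -3 − 4·4 = -19, t = 10 − 4·(-13) = 62  (check: 323·(-19) + 99·62 = 1)
The row with r = 1 (the gcd) gives the Bezout coefficients s = -19, t = 62.
Result: 323 · (-19) + 99 · (62) = 1.

gcd(323, 99) = 1; s = -19, t = 62 (check: 323·(-19) + 99·62 = 1).


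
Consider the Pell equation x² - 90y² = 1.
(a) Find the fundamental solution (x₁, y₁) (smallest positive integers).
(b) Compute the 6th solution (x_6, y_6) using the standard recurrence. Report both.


Step 1: Find the fundamental solution (x₁, y₁) of x² - 90y² = 1.
  Expand √90 as a continued fraction. a₀ = ⌊√90⌋ = 9; iterate m_{k+1} = d_k·a_k − m_k, d_{k+1} = (90 − m_{k+1}²)/d_k, a_{k+1} = ⌊(a₀ + m_{k+1})/d_{k+1}⌋ (starting m₀ = 0, d₀ = 1), with convergents p_k = a_k·p_{k-1} + p_{k-2}, q_k = a_k·q_{k-1} + q_{k-2} (p₋₁ = 1, q₋₁ = 0):
  k = 0: a₀ = 9; p₀/q₀ = 9/1; p₀² − 90·q₀² = 81 − 90 = -9.
  k = 1: m = 9, d = 9, a = ⌊(9 + 9)/9⌋ = 2; p/q = (2·9 + 1)/(2·1 + 0) = 19/2; p² − 90·q² = 361 − 360 = 1.
  The first convergent with p² − 90·q² = 1 gives the fundamental solution (x₁, y₁) = (19, 2).
Step 2: Apply the recurrence (x_{n+1}, y_{n+1}) = (x₁x_n + 90y₁y_n, x₁y_n + y₁x_n) repeatedly.
  From (x_1, y_1) = (19, 2): x_2 = 19·19 + 90·2·2 = 721; y_2 = 19·2 + 2·19 = 76.
  From (x_2, y_2) = (721, 76): x_3 = 19·721 + 90·2·76 = 27379; y_3 = 19·76 + 2·721 = 2886.
  From (x_3, y_3) = (27379, 2886): x_4 = 19·27379 + 90·2·2886 = 1039681; y_4 = 19·2886 + 2·27379 = 109592.
  From (x_4, y_4) = (1039681, 109592): x_5 = 19·1039681 + 90·2·109592 = 39480499; y_5 = 19·109592 + 2·1039681 = 4161610.
  From (x_5, y_5) = (39480499, 4161610): x_6 = 19·39480499 + 90·2·4161610 = 1499219281; y_6 = 19·4161610 + 2·39480499 = 158031588.
Step 3: Verify x_6² - 90·y_6² = 2247658452522156961 - 2247658452522156960 = 1 (should be 1). ✓

(x_1, y_1) = (19, 2); (x_6, y_6) = (1499219281, 158031588).


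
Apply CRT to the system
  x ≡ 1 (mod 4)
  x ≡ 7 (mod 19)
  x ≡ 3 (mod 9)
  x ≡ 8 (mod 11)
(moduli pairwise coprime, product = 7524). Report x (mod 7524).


Product of moduli M = 4 · 19 · 9 · 11 = 7524.
Merge one congruence at a time:
  Start: x ≡ 1 (mod 4).
  Combine with x ≡ 7 (mod 19); new modulus lcm = 76.
    Write x = 1 + 4·t and substitute into x ≡ 7 (mod 19): 4·t ≡ 7 − 1 = 6 (mod 19).
    The inverse of 4 mod 19 is 5 (since 4·5 = 20 = 1·19 + 1), so t ≡ 5·6 = 30 ≡ 11 (mod 19).
    Then x = 1 + 4·11 = 45, valid modulo lcm(4, 19) = 76: x ≡ 45 (mod 76).
  Combine with x ≡ 3 (mod 9); new modulus lcm = 684.
    Write x = 45 + 76·t and substitute into x ≡ 3 (mod 9): 76·t ≡ 3 − 45 = -42 (mod 9).
    Reduce coefficients mod 9: 4·t ≡ 3 (mod 9).
    The inverse of 4 mod 9 is 7 (since 4·7 = 28 = 3·9 + 1), so t ≡ 7·3 = 21 ≡ 3 (mod 9).
    Then x = 45 + 76·3 = 273, valid modulo lcm(76, 9) = 684: x ≡ 273 (mod 684).
  Combine with x ≡ 8 (mod 11); new modulus lcm = 7524.
    Write x = 273 + 684·t and substitute into x ≡ 8 (mod 11): 684·t ≡ 8 − 273 = -265 (mod 11).
    Reduce coefficients mod 11: 2·t ≡ 10 (mod 11).
    The inverse of 2 mod 11 is 6 (since 2·6 = 12 = 1·11 + 1), so t ≡ 6·10 = 60 ≡ 5 (mod 11).
    Then x = 273 + 684·5 = 3693, valid modulo lcm(684, 11) = 7524: x ≡ 3693 (mod 7524).
Verify against each original: 3693 mod 4 = 1, 3693 mod 19 = 7, 3693 mod 9 = 3, 3693 mod 11 = 8.

x ≡ 3693 (mod 7524).


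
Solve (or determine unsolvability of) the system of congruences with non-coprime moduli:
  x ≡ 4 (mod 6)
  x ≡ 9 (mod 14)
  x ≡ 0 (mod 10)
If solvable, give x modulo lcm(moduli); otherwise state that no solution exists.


Moduli 6, 14, 10 are not pairwise coprime, so CRT works modulo lcm(m_i) when all pairwise compatibility conditions hold.
Pairwise compatibility: gcd(m_i, m_j) must divide a_i - a_j for every pair.
Merge one congruence at a time:
  Start: x ≡ 4 (mod 6).
  Combine with x ≡ 9 (mod 14): gcd(6, 14) = 2, and 9 - 4 = 5 is NOT divisible by 2.
    ⇒ system is inconsistent (no integer solution).

No solution (the system is inconsistent).


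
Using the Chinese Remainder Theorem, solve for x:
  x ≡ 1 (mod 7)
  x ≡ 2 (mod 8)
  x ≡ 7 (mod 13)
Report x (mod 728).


Moduli 7, 8, 13 are pairwise coprime; by CRT there is a unique solution modulo M = 7 · 8 · 13 = 728.
Solve pairwise, accumulating the modulus:
  Start with x ≡ 1 (mod 7).
  Combine with x ≡ 2 (mod 8): since gcd(7, 8) = 1, we get a unique residue mod 56.
    Write x = 1 + 7·t and substitute into x ≡ 2 (mod 8): 7·t ≡ 2 − 1 = 1 (mod 8).
    The inverse of 7 mod 8 is 7 (since 7·7 = 49 = 6·8 + 1), so t ≡ 7·1 = 7 ≡ 7 (mod 8).
    Then x = 1 + 7·7 = 50, valid modulo lcm(7, 8) = 56: x ≡ 50 (mod 56).
  Combine with x ≡ 7 (mod 13): since gcd(56, 13) = 1, we get a unique residue mod 728.
    Write x = 50 + 56·t and substitute into x ≡ 7 (mod 13): 56·t ≡ 7 − 50 = -43 (mod 13).
    Reduce coefficients mod 13: 4·t ≡ 9 (mod 13).
    The inverse of 4 mod 13 is 10 (since 4·10 = 40 = 3·13 + 1), so t ≡ 10·9 = 90 ≡ 12 (mod 13).
    Then x = 50 + 56·12 = 722, valid modulo lcm(56, 13) = 728: x ≡ 722 (mod 728).
Verify: 722 mod 7 = 1 ✓, 722 mod 8 = 2 ✓, 722 mod 13 = 7 ✓.

x ≡ 722 (mod 728).


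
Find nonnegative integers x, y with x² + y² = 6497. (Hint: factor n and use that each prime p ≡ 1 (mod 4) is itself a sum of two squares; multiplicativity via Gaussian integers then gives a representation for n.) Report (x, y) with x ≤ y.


Step 1: Factor n = 6497 = 73 · 89.
Step 2: Check the mod-4 condition on each prime factor: 73 ≡ 1 (mod 4), exponent 1; 89 ≡ 1 (mod 4), exponent 1.
All primes ≡ 3 (mod 4) appear to even exponent (or don't appear), so by the two-squares theorem n IS expressible as a sum of two squares.
Step 3: Build a representation. Here n = 73 · 89 is a product of primes ≡ 1 (mod 4). Each prime p ≡ 1 (mod 4) is itself a sum of two squares; find a² by testing p − a² for a perfect square:
  73: 73 − 1² = 72, 73 − 2² = 69, 73 − 3² = 64 = 8² ⇒ 73 = 3² + 8².
  89: 89 − 1² = 88, 89 − 2² = 85, 89 − 3² = 80, 89 − 4² = 73, 89 − 5² = 64 = 8² ⇒ 89 = 5² + 8².
  Combine using the Brahmagupta–Fibonacci identity (a² + b²)(c² + d²) = (ac − bd)² + (ad + bc)² = (ac + bd)² + (ad − bc)²:
  73 · 89 = 6497: from (3² + 8²)(5² + 8²), take (3·5 − 8·8, 3·8 + 8·5) = (15 − 64, 24 + 40) = (-49, 64); dropping signs (only squares matter) gives (49, 64); check 49² + 64² = 2401 + 4096 = 6497 ✓.
Step 4: Order so x ≤ y and verify: 49² + 64² = 2401 + 4096 = 6497 = n. ✓

n = 6497 = 49² + 64² (one valid representation with x ≤ y).


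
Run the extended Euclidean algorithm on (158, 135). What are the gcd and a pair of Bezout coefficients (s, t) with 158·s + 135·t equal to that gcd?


Euclidean algorithm on (158, 135) — divide until remainder is 0:
  158 = 1 · 135 + 23
  135 = 5 · 23 + 20
  23 = 1 · 20 + 3
  20 = 6 · 3 + 2
  3 = 1 · 2 + 1
  2 = 2 · 1 + 0
gcd(158, 135) = 1.
Track Bezout coefficients alongside the remainders: start with r₀ = 158 = a·1 + b·0 (s = 1, t = 0) and r₁ = 135 = a·0 + b·1 (s = 0, t = 1); each new remainder r_{k+1} = r_{k-1} − q_k·r_k inherits s_{k+1} = s_{k-1} − q_k·s_k, t_{k+1} = t_{k-1} − q_k·t_k, so r_k = a·s_k + b·t_k at every step:
  q = 1: r = 23, s = 1 − 1·0 = 1, t = 0 − 1·1 = -1  (check: 158·1 + 135·(-1) = 23)
  q = 5: r = 20, s = 0 − 5·1 = -5, t = 1 − 5·(-1) = 6  (check: 158·(-5) + 135·6 = 20)
  q = 1: r = 3, s = 1 − 1·(-5) = 6, t = -1 − 1·6 = -7  (check: 158·6 + 135·(-7) = 3)
  q = 6: r = 2, s = -5 − 6·6 = -41, t = 6 − 6·(-7) = 48  (check: 158·(-41) + 135·48 = 2)
  q = 1: r = 1, s = 6 − 1·(-41) = 47, t = -7 − 1·48 = -55  (check: 158·47 + 135·(-55) = 1)
The row with r = 1 (the gcd) gives the Bezout coefficients s = 47, t = -55.
Result: 158 · (47) + 135 · (-55) = 1.

gcd(158, 135) = 1; s = 47, t = -55 (check: 158·47 + 135·(-55) = 1).
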